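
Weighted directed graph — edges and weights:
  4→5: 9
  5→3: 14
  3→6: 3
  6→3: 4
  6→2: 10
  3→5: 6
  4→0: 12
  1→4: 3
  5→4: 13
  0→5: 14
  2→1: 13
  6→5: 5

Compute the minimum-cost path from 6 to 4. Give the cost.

18

Paths from 6 to 4:
6→3→5→4: 4 + 6 + 13 = 23
6→2→1→4: 10 + 13 + 3 = 26
6→5→4: 5 + 13 = 18
Shortest: 18.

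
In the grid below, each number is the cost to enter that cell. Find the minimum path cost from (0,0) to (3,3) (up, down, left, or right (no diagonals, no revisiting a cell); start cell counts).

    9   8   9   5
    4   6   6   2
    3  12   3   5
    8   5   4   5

37

Best path: [0,0] → [1,0] → [1,1] → [1,2] → [1,3] → [2,3] → [3,3]
Cost: 9 + 4 + 6 + 6 + 2 + 5 + 5 = 37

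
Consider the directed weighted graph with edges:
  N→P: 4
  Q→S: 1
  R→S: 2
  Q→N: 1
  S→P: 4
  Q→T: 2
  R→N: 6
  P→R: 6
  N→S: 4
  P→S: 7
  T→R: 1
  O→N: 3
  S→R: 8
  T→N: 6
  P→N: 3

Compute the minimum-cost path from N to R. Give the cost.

Paths from N to R:
N → P → S → R: 4 + 7 + 8 = 19
N → P → R: 4 + 6 = 10
N → S → P → R: 4 + 4 + 6 = 14
N → S → R: 4 + 8 = 12
Best route has total 10.

10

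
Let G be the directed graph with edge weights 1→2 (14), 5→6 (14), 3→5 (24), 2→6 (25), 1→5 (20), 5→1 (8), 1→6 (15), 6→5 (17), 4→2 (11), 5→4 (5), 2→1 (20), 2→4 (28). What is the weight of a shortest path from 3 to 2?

Candidate routes:
3 - 5 - 4 - 2: 24 + 5 + 11 = 40
3 - 5 - 1 - 2: 24 + 8 + 14 = 46
Shortest: 40.

40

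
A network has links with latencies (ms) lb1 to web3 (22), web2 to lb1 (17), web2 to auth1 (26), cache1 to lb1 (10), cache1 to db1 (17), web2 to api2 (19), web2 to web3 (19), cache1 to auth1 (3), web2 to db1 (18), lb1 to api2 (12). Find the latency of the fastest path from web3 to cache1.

A few of the web3→cache1 routes:
web3 -> web2 -> api2 -> lb1 -> cache1: 19 + 19 + 12 + 10 = 60
web3 -> web2 -> auth1 -> cache1: 19 + 26 + 3 = 48
web3 -> web2 -> db1 -> cache1: 19 + 18 + 17 = 54
web3 -> web2 -> lb1 -> cache1: 19 + 17 + 10 = 46
web3 -> lb1 -> web2 -> auth1 -> cache1: 22 + 17 + 26 + 3 = 68
web3 -> lb1 -> cache1: 22 + 10 = 32
The minimum is 32 ms.

32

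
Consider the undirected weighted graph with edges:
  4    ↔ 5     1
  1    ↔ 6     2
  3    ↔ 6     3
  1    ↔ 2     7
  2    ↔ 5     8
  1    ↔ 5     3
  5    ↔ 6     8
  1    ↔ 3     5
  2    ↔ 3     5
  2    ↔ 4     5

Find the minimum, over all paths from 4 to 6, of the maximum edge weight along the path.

Checking several routes:
4→2→3→6: max(5, 5, 3) = 5
4→5→1→3→6: max(1, 3, 5, 3) = 5
4→5→1→6: max(1, 3, 2) = 3
4→2→3→1→6: max(5, 5, 5, 2) = 5
Smallest bottleneck: 3.

3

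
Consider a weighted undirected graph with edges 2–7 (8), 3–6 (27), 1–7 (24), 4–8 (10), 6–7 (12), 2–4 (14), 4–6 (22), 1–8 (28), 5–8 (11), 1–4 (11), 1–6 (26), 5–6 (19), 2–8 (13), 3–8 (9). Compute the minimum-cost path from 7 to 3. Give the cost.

Comparing a few candidate routes:
7 → 2 → 8 → 3: 8 + 13 + 9 = 30
7 → 6 → 3: 12 + 27 = 39
7 → 2 → 4 → 8 → 3: 8 + 14 + 10 + 9 = 41
Shortest: 30.

30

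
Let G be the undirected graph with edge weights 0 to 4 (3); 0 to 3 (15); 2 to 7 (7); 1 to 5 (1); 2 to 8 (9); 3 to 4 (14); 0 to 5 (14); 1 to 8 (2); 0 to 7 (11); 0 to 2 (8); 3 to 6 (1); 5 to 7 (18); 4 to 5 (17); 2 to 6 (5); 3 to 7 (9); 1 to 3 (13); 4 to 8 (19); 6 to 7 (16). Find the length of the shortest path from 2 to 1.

11

A few of the 2→1 routes:
2-0-5-1: 8 + 14 + 1 = 23
2-7-5-1: 7 + 18 + 1 = 26
2-6-3-1: 5 + 1 + 13 = 19
2-7-3-1: 7 + 9 + 13 = 29
2-8-1: 9 + 2 = 11
Best route has total 11.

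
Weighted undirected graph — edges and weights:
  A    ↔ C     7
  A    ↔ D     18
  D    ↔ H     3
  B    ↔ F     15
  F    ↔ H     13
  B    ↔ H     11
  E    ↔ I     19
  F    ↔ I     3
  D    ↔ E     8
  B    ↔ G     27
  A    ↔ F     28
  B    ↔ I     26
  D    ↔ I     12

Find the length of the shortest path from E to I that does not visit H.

19

Paths from E to I avoiding H:
E -> D -> A -> F -> B -> I: 8 + 18 + 28 + 15 + 26 = 95
E -> D -> I: 8 + 12 = 20
E -> D -> A -> F -> I: 8 + 18 + 28 + 3 = 57
E -> I: 19
Shortest: 19.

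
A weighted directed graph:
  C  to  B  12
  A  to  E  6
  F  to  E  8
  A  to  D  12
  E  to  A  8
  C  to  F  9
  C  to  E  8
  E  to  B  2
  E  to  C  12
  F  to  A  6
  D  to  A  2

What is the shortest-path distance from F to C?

20

Paths from F to C:
F → A → E → C: 6 + 6 + 12 = 24
F → E → C: 8 + 12 = 20
The minimum is 20.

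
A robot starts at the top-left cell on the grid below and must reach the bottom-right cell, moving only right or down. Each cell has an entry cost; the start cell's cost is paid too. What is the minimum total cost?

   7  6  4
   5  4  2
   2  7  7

Best path: (0,0) (1,0) (1,1) (1,2) (2,2)
Cost: 7 + 5 + 4 + 2 + 7 = 25
(Top row then right column would cost 26.)

25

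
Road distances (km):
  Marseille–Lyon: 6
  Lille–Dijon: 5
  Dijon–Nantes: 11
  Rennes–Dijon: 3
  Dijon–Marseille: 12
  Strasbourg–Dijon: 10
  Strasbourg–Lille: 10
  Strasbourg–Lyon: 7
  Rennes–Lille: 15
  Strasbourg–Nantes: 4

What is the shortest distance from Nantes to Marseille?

17

Comparing a few candidate routes:
Nantes - Strasbourg - Lille - Dijon - Marseille: 4 + 10 + 5 + 12 = 31
Nantes - Strasbourg - Dijon - Marseille: 4 + 10 + 12 = 26
Nantes - Dijon - Marseille: 11 + 12 = 23
Nantes - Strasbourg - Lyon - Marseille: 4 + 7 + 6 = 17
The minimum is 17 km.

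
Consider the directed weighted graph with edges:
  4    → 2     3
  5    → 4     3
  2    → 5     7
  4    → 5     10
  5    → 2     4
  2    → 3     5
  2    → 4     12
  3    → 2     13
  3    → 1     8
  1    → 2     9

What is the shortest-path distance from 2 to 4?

10

Routes from 2 to 4:
2→4: 12
2→5→4: 7 + 3 = 10
Best route has total 10.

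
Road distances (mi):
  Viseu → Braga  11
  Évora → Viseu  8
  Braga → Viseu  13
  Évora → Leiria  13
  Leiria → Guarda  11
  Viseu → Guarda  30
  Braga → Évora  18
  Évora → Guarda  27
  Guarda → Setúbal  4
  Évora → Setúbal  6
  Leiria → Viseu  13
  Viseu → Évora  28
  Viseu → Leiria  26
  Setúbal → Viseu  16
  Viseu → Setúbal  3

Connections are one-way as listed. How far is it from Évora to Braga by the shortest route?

19

Routes from Évora to Braga:
Évora -> Viseu -> Braga: 8 + 11 = 19
Évora -> Setúbal -> Viseu -> Braga: 6 + 16 + 11 = 33
Évora -> Leiria -> Guarda -> Setúbal -> Viseu -> Braga: 13 + 11 + 4 + 16 + 11 = 55
Évora -> Guarda -> Setúbal -> Viseu -> Braga: 27 + 4 + 16 + 11 = 58
Évora -> Leiria -> Viseu -> Braga: 13 + 13 + 11 = 37
Best route has total 19 mi.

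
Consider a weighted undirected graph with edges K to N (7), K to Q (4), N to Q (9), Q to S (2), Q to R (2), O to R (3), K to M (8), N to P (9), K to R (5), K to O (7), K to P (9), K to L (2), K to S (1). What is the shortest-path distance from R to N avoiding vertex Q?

Candidate routes:
R→K→N: 5 + 7 = 12
R→O→K→P→N: 3 + 7 + 9 + 9 = 28
R→O→K→N: 3 + 7 + 7 = 17
R→K→P→N: 5 + 9 + 9 = 23
Shortest: 12.

12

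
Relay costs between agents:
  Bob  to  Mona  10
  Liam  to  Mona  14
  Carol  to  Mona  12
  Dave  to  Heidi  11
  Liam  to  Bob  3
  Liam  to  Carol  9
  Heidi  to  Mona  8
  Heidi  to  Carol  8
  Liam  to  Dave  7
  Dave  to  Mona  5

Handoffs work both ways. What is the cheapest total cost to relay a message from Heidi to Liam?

Checking several routes:
Heidi -> Dave -> Liam: 11 + 7 = 18
Heidi -> Carol -> Liam: 8 + 9 = 17
Heidi -> Mona -> Dave -> Liam: 8 + 5 + 7 = 20
The minimum is 17.

17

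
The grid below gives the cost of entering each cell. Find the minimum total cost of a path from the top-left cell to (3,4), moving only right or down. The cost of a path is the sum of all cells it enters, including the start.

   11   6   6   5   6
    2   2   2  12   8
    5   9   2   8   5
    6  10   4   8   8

39

Best path: [0,0]→[1,0]→[1,1]→[1,2]→[2,2]→[3,2]→[3,3]→[3,4]
Cost: 11 + 2 + 2 + 2 + 2 + 4 + 8 + 8 = 39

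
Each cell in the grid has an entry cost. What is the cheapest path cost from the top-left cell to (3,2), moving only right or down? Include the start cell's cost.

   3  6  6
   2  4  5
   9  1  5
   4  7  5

20

One optimal route is (0,0) → (1,0) → (1,1) → (2,1) → (2,2) → (3,2).
Its cost is 3 + 2 + 4 + 1 + 5 + 5 = 20.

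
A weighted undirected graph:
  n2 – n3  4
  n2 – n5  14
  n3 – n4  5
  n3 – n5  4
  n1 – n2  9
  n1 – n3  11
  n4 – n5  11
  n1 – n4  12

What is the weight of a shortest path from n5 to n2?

A few of the n5→n2 routes:
n5 - n2: 14
n5 - n3 - n4 - n1 - n2: 4 + 5 + 12 + 9 = 30
n5 - n4 - n3 - n2: 11 + 5 + 4 = 20
n5 - n3 - n2: 4 + 4 = 8
n5 - n4 - n1 - n2: 11 + 12 + 9 = 32
n5 - n3 - n1 - n2: 4 + 11 + 9 = 24
The minimum is 8.

8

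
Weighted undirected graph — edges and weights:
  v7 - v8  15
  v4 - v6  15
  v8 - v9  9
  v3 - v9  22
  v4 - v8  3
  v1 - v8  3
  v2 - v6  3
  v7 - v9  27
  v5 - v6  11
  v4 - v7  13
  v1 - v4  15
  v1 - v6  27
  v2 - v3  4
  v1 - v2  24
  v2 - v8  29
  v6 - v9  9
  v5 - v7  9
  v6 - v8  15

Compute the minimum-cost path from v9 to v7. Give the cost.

A few of the v9→v7 routes:
v9-v8-v7: 9 + 15 = 24
v9-v7: 27
v9-v8-v4-v7: 9 + 3 + 13 = 25
v9-v6-v5-v7: 9 + 11 + 9 = 29
Best route has total 24.

24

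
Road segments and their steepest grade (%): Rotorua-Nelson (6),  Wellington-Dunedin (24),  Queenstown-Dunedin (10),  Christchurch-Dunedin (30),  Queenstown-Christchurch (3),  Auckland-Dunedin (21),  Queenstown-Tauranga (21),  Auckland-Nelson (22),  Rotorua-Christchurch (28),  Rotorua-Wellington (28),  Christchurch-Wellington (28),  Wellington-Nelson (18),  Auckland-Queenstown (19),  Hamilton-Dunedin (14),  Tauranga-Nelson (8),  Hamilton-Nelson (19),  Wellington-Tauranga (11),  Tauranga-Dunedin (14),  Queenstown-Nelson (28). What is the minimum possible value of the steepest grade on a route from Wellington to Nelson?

A few of the Wellington→Nelson routes:
Wellington -> Nelson: max(18) = 18
Wellington -> Tauranga -> Queenstown -> Auckland -> Dunedin -> Hamilton -> Nelson: max(11, 21, 19, 21, 14, 19) = 21
Wellington -> Tauranga -> Nelson: max(11, 8) = 11
Wellington -> Tauranga -> Queenstown -> Dunedin -> Hamilton -> Nelson: max(11, 21, 10, 14, 19) = 21
Wellington -> Tauranga -> Dunedin -> Auckland -> Nelson: max(11, 14, 21, 22) = 22
Wellington -> Tauranga -> Dunedin -> Hamilton -> Nelson: max(11, 14, 14, 19) = 19
Smallest bottleneck: 11%.

11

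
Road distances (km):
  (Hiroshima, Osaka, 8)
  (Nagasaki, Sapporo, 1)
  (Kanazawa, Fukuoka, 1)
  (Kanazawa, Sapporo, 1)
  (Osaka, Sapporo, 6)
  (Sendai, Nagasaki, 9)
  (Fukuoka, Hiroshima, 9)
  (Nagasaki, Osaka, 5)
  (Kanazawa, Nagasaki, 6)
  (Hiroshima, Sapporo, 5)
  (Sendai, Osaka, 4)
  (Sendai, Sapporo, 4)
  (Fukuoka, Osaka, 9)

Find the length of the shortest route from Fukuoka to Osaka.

Some routes from Fukuoka to Osaka:
Fukuoka→Kanazawa→Sapporo→Nagasaki→Osaka: 1 + 1 + 1 + 5 = 8
Fukuoka→Kanazawa→Sapporo→Osaka: 1 + 1 + 6 = 8
Fukuoka→Osaka: 9
The minimum is 8 km.

8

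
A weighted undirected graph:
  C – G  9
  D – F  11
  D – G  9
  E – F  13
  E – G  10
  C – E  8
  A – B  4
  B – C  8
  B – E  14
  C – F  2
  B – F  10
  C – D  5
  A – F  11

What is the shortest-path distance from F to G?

Comparing a few candidate routes:
F→C→E→G: 2 + 8 + 10 = 20
F→C→G: 2 + 9 = 11
F→C→D→G: 2 + 5 + 9 = 16
F→D→G: 11 + 9 = 20
F→E→G: 13 + 10 = 23
F→D→C→G: 11 + 5 + 9 = 25
The minimum is 11.

11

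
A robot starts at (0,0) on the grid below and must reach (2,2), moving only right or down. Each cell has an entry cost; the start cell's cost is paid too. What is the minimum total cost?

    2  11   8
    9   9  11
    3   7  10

31

Best path: r0c0 → r1c0 → r2c0 → r2c1 → r2c2
Cost: 2 + 9 + 3 + 7 + 10 = 31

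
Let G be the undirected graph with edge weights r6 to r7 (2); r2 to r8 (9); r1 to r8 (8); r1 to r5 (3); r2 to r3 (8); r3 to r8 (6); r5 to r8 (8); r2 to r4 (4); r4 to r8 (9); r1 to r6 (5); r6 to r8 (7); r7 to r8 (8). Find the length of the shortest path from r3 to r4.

12

Routes from r3 to r4:
r3 - r2 - r8 - r4: 8 + 9 + 9 = 26
r3 - r2 - r4: 8 + 4 = 12
r3 - r8 - r2 - r4: 6 + 9 + 4 = 19
r3 - r8 - r4: 6 + 9 = 15
Best route has total 12.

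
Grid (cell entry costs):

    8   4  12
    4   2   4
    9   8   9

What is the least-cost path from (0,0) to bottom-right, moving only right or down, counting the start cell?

27

Cheapest: r0c0→r0c1→r1c1→r1c2→r2c2
  8 + 4 + 2 + 4 + 9 = 27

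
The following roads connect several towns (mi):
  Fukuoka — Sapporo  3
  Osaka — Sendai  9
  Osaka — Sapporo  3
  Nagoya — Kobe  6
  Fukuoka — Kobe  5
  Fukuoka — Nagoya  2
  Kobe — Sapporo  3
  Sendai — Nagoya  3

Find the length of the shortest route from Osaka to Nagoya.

8

Checking several routes:
Osaka - Sendai - Nagoya: 9 + 3 = 12
Osaka - Sapporo - Kobe - Nagoya: 3 + 3 + 6 = 12
Osaka - Sapporo - Fukuoka - Nagoya: 3 + 3 + 2 = 8
The minimum is 8 mi.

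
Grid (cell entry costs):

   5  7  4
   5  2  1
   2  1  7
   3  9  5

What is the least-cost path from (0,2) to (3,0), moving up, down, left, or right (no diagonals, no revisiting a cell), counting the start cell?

Take [0,2] [1,2] [1,1] [2,1] [2,0] [3,0] for a total of 4 + 1 + 2 + 1 + 2 + 3 = 13.

13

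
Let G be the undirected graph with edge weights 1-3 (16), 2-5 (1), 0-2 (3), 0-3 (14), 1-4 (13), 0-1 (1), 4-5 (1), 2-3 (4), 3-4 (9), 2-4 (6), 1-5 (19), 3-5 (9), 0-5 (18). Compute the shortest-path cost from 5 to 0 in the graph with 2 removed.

15

Comparing a few candidate routes:
5→4→1→0: 1 + 13 + 1 = 15
5→1→0: 19 + 1 = 20
5→0: 18
The minimum is 15.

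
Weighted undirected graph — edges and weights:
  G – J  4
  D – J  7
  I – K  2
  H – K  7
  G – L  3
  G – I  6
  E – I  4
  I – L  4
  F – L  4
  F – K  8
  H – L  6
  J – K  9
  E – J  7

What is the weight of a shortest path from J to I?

Some routes from J to I:
J -> G -> L -> I: 4 + 3 + 4 = 11
J -> G -> L -> F -> K -> I: 4 + 3 + 4 + 8 + 2 = 21
J -> G -> I: 4 + 6 = 10
J -> G -> L -> H -> K -> I: 4 + 3 + 6 + 7 + 2 = 22
J -> K -> I: 9 + 2 = 11
J -> E -> I: 7 + 4 = 11
Shortest: 10.

10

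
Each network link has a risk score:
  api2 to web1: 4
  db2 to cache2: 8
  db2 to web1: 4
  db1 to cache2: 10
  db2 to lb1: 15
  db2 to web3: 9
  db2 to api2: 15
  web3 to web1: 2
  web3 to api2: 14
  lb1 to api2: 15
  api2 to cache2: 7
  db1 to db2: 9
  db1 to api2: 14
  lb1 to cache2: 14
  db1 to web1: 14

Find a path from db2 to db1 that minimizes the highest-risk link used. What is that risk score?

A few of the db2→db1 routes:
db2 - web3 - web1 - api2 - cache2 - db1: max(9, 2, 4, 7, 10) = 10
db2 - web1 - api2 - cache2 - db1: max(4, 4, 7, 10) = 10
db2 - cache2 - api2 - web3 - web1 - db1: max(8, 7, 14, 2, 14) = 14
db2 - cache2 - api2 - web1 - db1: max(8, 7, 4, 14) = 14
db2 - db1: max(9) = 9
db2 - cache2 - db1: max(8, 10) = 10
Best route has worst link 9.

9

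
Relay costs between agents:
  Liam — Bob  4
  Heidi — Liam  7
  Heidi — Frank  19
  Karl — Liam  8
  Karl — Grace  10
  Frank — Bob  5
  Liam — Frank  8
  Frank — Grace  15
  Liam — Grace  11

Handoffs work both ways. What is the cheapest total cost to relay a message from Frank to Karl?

A few of the Frank→Karl routes:
Frank → Grace → Karl: 15 + 10 = 25
Frank → Liam → Karl: 8 + 8 = 16
Frank → Liam → Grace → Karl: 8 + 11 + 10 = 29
Frank → Bob → Liam → Karl: 5 + 4 + 8 = 17
Best route has total 16.

16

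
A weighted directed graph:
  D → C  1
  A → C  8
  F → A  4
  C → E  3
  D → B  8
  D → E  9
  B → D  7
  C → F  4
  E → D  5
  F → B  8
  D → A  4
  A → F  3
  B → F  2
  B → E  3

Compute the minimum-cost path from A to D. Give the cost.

16

Some routes from A to D:
A - F - B - D: 3 + 8 + 7 = 18
A - C - F - B - D: 8 + 4 + 8 + 7 = 27
A - F - B - E - D: 3 + 8 + 3 + 5 = 19
A - C - E - D: 8 + 3 + 5 = 16
Best route has total 16.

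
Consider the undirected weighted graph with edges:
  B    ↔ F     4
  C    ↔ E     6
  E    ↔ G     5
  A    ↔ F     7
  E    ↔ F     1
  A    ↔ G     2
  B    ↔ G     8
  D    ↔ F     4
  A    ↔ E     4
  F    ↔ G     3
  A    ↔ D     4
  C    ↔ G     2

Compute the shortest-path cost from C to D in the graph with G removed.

A few of the C→D routes:
C - E - F - A - D: 6 + 1 + 7 + 4 = 18
C - E - A - D: 6 + 4 + 4 = 14
C - E - F - D: 6 + 1 + 4 = 11
The minimum is 11.

11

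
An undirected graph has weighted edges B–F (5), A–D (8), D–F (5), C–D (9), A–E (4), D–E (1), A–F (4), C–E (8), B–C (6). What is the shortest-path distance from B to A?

9

Checking several routes:
B -> C -> D -> A: 6 + 9 + 8 = 23
B -> F -> D -> A: 5 + 5 + 8 = 18
B -> F -> D -> E -> A: 5 + 5 + 1 + 4 = 15
B -> F -> A: 5 + 4 = 9
B -> C -> E -> A: 6 + 8 + 4 = 18
B -> C -> D -> E -> A: 6 + 9 + 1 + 4 = 20
Best route has total 9.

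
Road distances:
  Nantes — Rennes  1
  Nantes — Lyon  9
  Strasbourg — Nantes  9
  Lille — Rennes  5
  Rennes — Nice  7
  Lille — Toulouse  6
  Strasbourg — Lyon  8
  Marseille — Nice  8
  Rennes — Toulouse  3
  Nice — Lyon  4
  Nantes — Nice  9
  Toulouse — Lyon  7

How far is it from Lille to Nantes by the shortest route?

Some routes from Lille to Nantes:
Lille → Rennes → Nantes: 5 + 1 = 6
Lille → Toulouse → Lyon → Nice → Rennes → Nantes: 6 + 7 + 4 + 7 + 1 = 25
Lille → Rennes → Toulouse → Lyon → Nantes: 5 + 3 + 7 + 9 = 24
Lille → Rennes → Nice → Nantes: 5 + 7 + 9 = 21
Lille → Toulouse → Rennes → Nantes: 6 + 3 + 1 = 10
Lille → Toulouse → Lyon → Nantes: 6 + 7 + 9 = 22
The minimum is 6.

6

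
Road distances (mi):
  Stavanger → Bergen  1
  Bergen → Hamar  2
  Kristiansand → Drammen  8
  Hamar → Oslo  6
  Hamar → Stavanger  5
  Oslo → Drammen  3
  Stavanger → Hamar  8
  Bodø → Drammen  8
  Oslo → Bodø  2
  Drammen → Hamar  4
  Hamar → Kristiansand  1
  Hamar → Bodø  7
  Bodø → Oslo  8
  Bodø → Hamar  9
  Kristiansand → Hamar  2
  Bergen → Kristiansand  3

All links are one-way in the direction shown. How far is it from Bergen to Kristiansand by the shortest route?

Routes from Bergen to Kristiansand:
Bergen-Kristiansand: 3
Bergen-Hamar-Kristiansand: 2 + 1 = 3
Best route has total 3 mi.

3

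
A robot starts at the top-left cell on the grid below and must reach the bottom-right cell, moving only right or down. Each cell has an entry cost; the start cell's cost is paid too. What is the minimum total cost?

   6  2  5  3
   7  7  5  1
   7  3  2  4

21

One optimal route is [0,0] [0,1] [0,2] [0,3] [1,3] [2,3].
Its cost is 6 + 2 + 5 + 3 + 1 + 4 = 21.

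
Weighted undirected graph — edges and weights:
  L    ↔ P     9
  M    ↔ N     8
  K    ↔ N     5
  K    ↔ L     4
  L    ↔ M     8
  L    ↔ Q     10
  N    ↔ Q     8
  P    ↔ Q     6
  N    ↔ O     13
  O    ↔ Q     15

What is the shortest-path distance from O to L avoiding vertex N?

Paths from O to L avoiding N:
O-Q-L: 15 + 10 = 25
O-Q-P-L: 15 + 6 + 9 = 30
Shortest: 25.

25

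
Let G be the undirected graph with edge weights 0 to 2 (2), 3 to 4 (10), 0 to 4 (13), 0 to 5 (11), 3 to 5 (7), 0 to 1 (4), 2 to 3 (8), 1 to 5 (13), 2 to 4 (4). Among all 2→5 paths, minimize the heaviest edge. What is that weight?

Some routes from 2 to 5:
2→4→3→5: max(4, 10, 7) = 10
2→0→5: max(2, 11) = 11
2→3→4→0→5: max(8, 10, 13, 11) = 13
2→3→4→0→1→5: max(8, 10, 13, 4, 13) = 13
2→3→5: max(8, 7) = 8
Smallest bottleneck: 8.

8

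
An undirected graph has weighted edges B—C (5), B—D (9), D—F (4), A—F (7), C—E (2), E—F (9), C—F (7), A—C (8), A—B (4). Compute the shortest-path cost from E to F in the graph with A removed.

Routes from E to F avoiding A:
E→F: 9
E→C→B→D→F: 2 + 5 + 9 + 4 = 20
E→C→F: 2 + 7 = 9
The minimum is 9.

9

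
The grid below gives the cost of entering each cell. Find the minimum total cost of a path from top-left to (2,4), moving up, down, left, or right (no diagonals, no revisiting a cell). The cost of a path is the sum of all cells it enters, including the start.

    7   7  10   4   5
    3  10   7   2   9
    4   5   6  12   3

Cheapest: [0,0] → [1,0] → [2,0] → [2,1] → [2,2] → [2,3] → [2,4]
  7 + 3 + 4 + 5 + 6 + 12 + 3 = 40

40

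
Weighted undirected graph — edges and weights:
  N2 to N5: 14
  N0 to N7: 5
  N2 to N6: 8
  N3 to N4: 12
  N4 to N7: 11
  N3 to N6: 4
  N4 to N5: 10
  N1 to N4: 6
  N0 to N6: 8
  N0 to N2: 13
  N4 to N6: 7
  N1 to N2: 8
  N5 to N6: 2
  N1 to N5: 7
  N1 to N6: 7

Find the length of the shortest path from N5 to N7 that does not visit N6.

21

Candidate routes:
N5 -> N2 -> N0 -> N7: 14 + 13 + 5 = 32
N5 -> N2 -> N1 -> N4 -> N7: 14 + 8 + 6 + 11 = 39
N5 -> N4 -> N7: 10 + 11 = 21
N5 -> N1 -> N4 -> N7: 7 + 6 + 11 = 24
N5 -> N4 -> N1 -> N2 -> N0 -> N7: 10 + 6 + 8 + 13 + 5 = 42
N5 -> N1 -> N2 -> N0 -> N7: 7 + 8 + 13 + 5 = 33
The minimum is 21.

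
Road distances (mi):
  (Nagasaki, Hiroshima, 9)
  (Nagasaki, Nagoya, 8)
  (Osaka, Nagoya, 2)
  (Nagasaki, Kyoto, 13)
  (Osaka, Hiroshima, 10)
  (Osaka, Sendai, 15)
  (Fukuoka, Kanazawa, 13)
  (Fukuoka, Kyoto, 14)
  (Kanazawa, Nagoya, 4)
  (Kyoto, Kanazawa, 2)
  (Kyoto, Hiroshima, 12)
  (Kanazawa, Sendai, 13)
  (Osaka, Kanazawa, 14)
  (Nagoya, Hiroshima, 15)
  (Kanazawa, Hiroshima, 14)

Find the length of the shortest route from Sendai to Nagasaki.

25

Some routes from Sendai to Nagasaki:
Sendai-Osaka-Nagoya-Nagasaki: 15 + 2 + 8 = 25
Sendai-Osaka-Hiroshima-Nagasaki: 15 + 10 + 9 = 34
Sendai-Kanazawa-Nagoya-Nagasaki: 13 + 4 + 8 = 25
Sendai-Kanazawa-Kyoto-Nagasaki: 13 + 2 + 13 = 28
Shortest: 25 mi.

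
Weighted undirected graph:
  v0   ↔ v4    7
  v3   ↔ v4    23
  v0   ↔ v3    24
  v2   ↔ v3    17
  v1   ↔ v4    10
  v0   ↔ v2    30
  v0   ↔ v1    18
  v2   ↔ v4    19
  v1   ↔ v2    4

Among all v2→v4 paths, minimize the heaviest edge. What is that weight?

10

Checking several routes:
v2 -> v4: max(19) = 19
v2 -> v3 -> v4: max(17, 23) = 23
v2 -> v3 -> v0 -> v4: max(17, 24, 7) = 24
v2 -> v1 -> v0 -> v4: max(4, 18, 7) = 18
v2 -> v1 -> v4: max(4, 10) = 10
v2 -> v3 -> v0 -> v1 -> v4: max(17, 24, 18, 10) = 24
The minimum achievable maximum is 10.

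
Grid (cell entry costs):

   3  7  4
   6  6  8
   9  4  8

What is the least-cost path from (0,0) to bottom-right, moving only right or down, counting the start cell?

Path [0,0]→[1,0]→[1,1]→[2,1]→[2,2]: 3 + 6 + 6 + 4 + 8 = 27.

27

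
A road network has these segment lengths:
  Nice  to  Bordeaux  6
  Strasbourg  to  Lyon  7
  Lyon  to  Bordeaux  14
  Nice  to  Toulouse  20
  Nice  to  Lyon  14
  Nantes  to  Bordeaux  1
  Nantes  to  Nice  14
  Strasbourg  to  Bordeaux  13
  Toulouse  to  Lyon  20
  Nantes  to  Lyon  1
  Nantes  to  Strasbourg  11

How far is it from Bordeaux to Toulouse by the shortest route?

Comparing a few candidate routes:
Bordeaux - Nantes - Lyon - Toulouse: 1 + 1 + 20 = 22
Bordeaux - Nantes - Strasbourg - Lyon - Toulouse: 1 + 11 + 7 + 20 = 39
Bordeaux - Nice - Toulouse: 6 + 20 = 26
Bordeaux - Nantes - Lyon - Nice - Toulouse: 1 + 1 + 14 + 20 = 36
Bordeaux - Nantes - Nice - Toulouse: 1 + 14 + 20 = 35
Bordeaux - Lyon - Toulouse: 14 + 20 = 34
Best route has total 22.

22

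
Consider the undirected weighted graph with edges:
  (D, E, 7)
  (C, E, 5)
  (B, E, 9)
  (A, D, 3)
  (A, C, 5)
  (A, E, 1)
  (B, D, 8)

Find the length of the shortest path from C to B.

14

Some routes from C to B:
C→A→E→B: 5 + 1 + 9 = 15
C→E→A→D→B: 5 + 1 + 3 + 8 = 17
C→A→D→B: 5 + 3 + 8 = 16
C→E→B: 5 + 9 = 14
Best route has total 14.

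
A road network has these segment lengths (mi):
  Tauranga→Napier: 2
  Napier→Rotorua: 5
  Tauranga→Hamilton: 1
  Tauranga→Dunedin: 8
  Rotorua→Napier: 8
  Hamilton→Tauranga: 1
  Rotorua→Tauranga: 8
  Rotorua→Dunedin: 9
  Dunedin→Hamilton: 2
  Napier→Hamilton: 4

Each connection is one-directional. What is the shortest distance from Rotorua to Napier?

8

Routes from Rotorua to Napier:
Rotorua -> Napier: 8
Rotorua -> Tauranga -> Napier: 8 + 2 = 10
Rotorua -> Dunedin -> Hamilton -> Tauranga -> Napier: 9 + 2 + 1 + 2 = 14
The minimum is 8 mi.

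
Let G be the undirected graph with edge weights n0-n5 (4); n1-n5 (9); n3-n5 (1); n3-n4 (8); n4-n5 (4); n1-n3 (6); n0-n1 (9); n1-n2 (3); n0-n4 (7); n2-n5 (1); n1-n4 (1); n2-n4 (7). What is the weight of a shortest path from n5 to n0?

4

Comparing a few candidate routes:
n5 -> n2 -> n1 -> n4 -> n0: 1 + 3 + 1 + 7 = 12
n5 -> n2 -> n1 -> n0: 1 + 3 + 9 = 13
n5 -> n4 -> n0: 4 + 7 = 11
n5 -> n0: 4
Shortest: 4.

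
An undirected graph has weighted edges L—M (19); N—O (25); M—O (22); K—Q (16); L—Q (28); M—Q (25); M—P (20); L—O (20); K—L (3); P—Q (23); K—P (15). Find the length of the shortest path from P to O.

38

Checking several routes:
P -> Q -> K -> L -> O: 23 + 16 + 3 + 20 = 62
P -> M -> O: 20 + 22 = 42
P -> K -> L -> O: 15 + 3 + 20 = 38
P -> M -> L -> O: 20 + 19 + 20 = 59
P -> Q -> M -> O: 23 + 25 + 22 = 70
P -> K -> L -> M -> O: 15 + 3 + 19 + 22 = 59
Best route has total 38.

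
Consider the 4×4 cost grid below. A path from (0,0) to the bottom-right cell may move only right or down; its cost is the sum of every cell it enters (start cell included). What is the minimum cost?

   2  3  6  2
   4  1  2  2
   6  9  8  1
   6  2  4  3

14

Cheapest: [0,0] → [0,1] → [1,1] → [1,2] → [1,3] → [2,3] → [3,3]
  2 + 3 + 1 + 2 + 2 + 1 + 3 = 14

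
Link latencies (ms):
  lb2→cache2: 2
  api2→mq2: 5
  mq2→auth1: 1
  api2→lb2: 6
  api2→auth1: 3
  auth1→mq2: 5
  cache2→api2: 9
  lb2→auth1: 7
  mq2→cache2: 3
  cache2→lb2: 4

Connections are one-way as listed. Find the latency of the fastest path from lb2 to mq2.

12

Candidate routes:
lb2→auth1→mq2: 7 + 5 = 12
lb2→cache2→api2→mq2: 2 + 9 + 5 = 16
lb2→cache2→api2→auth1→mq2: 2 + 9 + 3 + 5 = 19
The minimum is 12 ms.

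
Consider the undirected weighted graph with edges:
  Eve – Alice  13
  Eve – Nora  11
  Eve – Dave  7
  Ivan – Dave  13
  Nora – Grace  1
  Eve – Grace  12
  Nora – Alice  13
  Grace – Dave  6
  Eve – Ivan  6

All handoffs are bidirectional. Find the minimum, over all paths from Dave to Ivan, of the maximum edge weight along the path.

Routes from Dave to Ivan:
Dave -> Grace -> Eve -> Ivan: max(6, 12, 6) = 12
Dave -> Eve -> Ivan: max(7, 6) = 7
Dave -> Grace -> Nora -> Eve -> Ivan: max(6, 1, 11, 6) = 11
Dave -> Ivan: max(13) = 13
Dave -> Grace -> Nora -> Alice -> Eve -> Ivan: max(6, 1, 13, 13, 6) = 13
Best route has worst link 7.

7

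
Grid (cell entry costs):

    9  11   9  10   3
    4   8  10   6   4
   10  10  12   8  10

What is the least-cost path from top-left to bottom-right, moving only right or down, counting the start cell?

One optimal route is (0,0) (1,0) (1,1) (1,2) (1,3) (1,4) (2,4).
Its cost is 9 + 4 + 8 + 10 + 6 + 4 + 10 = 51.
For comparison, the top-then-right route costs 56.

51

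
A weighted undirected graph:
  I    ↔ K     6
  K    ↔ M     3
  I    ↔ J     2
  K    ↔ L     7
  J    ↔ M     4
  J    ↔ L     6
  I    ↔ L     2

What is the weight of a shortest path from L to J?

Comparing a few candidate routes:
L→K→M→J: 7 + 3 + 4 = 14
L→J: 6
L→I→J: 2 + 2 = 4
The minimum is 4.

4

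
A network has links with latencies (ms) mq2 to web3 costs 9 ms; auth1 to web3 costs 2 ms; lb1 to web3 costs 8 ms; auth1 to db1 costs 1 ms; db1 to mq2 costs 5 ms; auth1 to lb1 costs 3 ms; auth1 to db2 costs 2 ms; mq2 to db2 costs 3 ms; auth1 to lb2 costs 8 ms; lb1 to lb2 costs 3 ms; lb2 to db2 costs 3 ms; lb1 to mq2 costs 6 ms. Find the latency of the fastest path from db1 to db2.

Checking several routes:
db1 -> auth1 -> lb1 -> lb2 -> db2: 1 + 3 + 3 + 3 = 10
db1 -> mq2 -> db2: 5 + 3 = 8
db1 -> auth1 -> db2: 1 + 2 = 3
db1 -> auth1 -> lb2 -> db2: 1 + 8 + 3 = 12
The minimum is 3 ms.

3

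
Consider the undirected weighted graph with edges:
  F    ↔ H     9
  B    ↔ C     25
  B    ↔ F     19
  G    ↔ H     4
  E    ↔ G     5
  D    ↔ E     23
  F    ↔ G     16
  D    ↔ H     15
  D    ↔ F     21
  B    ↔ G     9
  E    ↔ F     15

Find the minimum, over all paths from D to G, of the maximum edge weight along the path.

Some routes from D to G:
D -> H -> F -> B -> G: max(15, 9, 19, 9) = 19
D -> H -> G: max(15, 4) = 15
D -> H -> F -> G: max(15, 9, 16) = 16
D -> H -> F -> E -> G: max(15, 9, 15, 5) = 15
Smallest bottleneck: 15.

15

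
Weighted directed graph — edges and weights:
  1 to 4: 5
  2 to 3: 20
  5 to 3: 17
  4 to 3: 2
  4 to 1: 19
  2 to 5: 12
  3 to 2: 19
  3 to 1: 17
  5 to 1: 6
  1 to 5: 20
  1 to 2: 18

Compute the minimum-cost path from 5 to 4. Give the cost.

Candidate routes:
5 - 1 - 4: 6 + 5 = 11
5 - 3 - 1 - 4: 17 + 17 + 5 = 39
Best route has total 11.

11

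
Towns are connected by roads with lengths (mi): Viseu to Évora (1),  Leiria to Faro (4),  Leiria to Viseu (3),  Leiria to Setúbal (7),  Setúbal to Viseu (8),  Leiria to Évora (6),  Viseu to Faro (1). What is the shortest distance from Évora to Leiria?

Candidate routes:
Évora -> Viseu -> Setúbal -> Leiria: 1 + 8 + 7 = 16
Évora -> Viseu -> Faro -> Leiria: 1 + 1 + 4 = 6
Évora -> Leiria: 6
Évora -> Viseu -> Leiria: 1 + 3 = 4
Shortest: 4 mi.

4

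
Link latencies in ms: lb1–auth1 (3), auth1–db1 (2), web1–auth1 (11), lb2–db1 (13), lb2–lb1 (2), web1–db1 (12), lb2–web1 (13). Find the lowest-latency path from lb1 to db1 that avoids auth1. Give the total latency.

Candidate routes:
lb1→lb2→web1→db1: 2 + 13 + 12 = 27
lb1→lb2→db1: 2 + 13 = 15
Shortest: 15 ms.

15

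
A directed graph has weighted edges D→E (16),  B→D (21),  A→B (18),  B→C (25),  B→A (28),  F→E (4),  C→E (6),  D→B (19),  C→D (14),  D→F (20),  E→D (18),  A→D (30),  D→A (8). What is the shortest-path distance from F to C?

66

Candidate routes:
F -> E -> D -> A -> B -> C: 4 + 18 + 8 + 18 + 25 = 73
F -> E -> D -> B -> C: 4 + 18 + 19 + 25 = 66
Best route has total 66.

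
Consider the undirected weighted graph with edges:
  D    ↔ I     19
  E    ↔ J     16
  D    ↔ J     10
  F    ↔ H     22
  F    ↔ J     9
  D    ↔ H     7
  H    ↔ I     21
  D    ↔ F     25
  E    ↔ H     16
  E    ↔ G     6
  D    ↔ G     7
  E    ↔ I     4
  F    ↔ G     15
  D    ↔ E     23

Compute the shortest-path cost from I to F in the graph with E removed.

A few of the I→F routes:
I - D - J - F: 19 + 10 + 9 = 38
I - H - F: 21 + 22 = 43
I - D - G - F: 19 + 7 + 15 = 41
I - H - D - J - F: 21 + 7 + 10 + 9 = 47
I - D - F: 19 + 25 = 44
Shortest: 38.

38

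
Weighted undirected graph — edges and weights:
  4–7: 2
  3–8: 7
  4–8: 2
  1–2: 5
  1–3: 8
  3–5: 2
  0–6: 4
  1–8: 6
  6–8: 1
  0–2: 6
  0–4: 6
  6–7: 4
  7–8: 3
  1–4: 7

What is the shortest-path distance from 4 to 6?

A few of the 4→6 routes:
4 → 8 → 6: 2 + 1 = 3
4 → 7 → 6: 2 + 4 = 6
4 → 7 → 8 → 6: 2 + 3 + 1 = 6
The minimum is 3.

3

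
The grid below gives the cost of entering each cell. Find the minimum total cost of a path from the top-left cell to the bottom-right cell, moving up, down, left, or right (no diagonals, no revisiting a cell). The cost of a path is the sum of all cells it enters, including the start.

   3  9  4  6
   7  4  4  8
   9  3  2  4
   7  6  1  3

23

Path (0,0) -> (1,0) -> (1,1) -> (2,1) -> (2,2) -> (3,2) -> (3,3): 3 + 7 + 4 + 3 + 2 + 1 + 3 = 23.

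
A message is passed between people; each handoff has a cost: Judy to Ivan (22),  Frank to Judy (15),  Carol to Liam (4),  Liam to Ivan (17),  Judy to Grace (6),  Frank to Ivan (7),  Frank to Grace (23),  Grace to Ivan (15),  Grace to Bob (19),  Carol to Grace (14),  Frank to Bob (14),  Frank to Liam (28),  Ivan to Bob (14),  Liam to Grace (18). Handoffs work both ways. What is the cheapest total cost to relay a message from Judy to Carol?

20

Some routes from Judy to Carol:
Judy→Frank→Ivan→Liam→Carol: 15 + 7 + 17 + 4 = 43
Judy→Grace→Carol: 6 + 14 = 20
Judy→Ivan→Liam→Carol: 22 + 17 + 4 = 43
Judy→Grace→Ivan→Liam→Carol: 6 + 15 + 17 + 4 = 42
Judy→Grace→Liam→Carol: 6 + 18 + 4 = 28
Best route has total 20.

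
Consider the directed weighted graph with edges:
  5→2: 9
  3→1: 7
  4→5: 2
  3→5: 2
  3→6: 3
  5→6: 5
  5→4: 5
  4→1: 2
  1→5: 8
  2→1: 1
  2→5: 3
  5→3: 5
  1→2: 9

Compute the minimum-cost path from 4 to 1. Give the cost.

Paths from 4 to 1:
4 - 5 - 3 - 1: 2 + 5 + 7 = 14
4 - 5 - 2 - 1: 2 + 9 + 1 = 12
4 - 1: 2
Best route has total 2.

2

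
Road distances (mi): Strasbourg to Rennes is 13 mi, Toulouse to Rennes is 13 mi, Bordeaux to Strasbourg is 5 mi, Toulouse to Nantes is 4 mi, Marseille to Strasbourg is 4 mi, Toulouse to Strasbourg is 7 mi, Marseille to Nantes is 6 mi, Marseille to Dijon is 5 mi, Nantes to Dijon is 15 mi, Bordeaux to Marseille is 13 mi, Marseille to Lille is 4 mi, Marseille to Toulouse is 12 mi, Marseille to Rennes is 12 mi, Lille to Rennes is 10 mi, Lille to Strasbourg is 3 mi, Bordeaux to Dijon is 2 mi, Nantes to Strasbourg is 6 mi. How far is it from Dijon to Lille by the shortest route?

Comparing a few candidate routes:
Dijon - Marseille - Nantes - Strasbourg - Lille: 5 + 6 + 6 + 3 = 20
Dijon - Bordeaux - Strasbourg - Marseille - Lille: 2 + 5 + 4 + 4 = 15
Dijon - Bordeaux - Marseille - Lille: 2 + 13 + 4 = 19
Dijon - Marseille - Strasbourg - Lille: 5 + 4 + 3 = 12
Dijon - Bordeaux - Strasbourg - Lille: 2 + 5 + 3 = 10
Dijon - Marseille - Lille: 5 + 4 = 9
Shortest: 9 mi.

9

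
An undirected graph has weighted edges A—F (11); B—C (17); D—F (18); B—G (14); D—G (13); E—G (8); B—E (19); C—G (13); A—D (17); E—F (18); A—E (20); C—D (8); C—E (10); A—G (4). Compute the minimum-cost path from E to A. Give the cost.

Some routes from E to A:
E - F - A: 18 + 11 = 29
E - G - A: 8 + 4 = 12
E - C - G - A: 10 + 13 + 4 = 27
E - A: 20
Shortest: 12.

12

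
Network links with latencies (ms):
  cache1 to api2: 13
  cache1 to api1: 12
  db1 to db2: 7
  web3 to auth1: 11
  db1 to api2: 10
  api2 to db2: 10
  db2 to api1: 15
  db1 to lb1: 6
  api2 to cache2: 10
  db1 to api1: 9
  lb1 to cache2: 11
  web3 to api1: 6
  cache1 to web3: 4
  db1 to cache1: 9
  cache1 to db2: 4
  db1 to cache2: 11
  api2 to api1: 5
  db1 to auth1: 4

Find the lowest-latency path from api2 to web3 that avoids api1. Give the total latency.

Checking several routes:
api2 - db1 - cache1 - web3: 10 + 9 + 4 = 23
api2 - db1 - auth1 - web3: 10 + 4 + 11 = 25
api2 - db2 - cache1 - web3: 10 + 4 + 4 = 18
api2 - cache1 - web3: 13 + 4 = 17
api2 - db1 - db2 - cache1 - web3: 10 + 7 + 4 + 4 = 25
api2 - db2 - db1 - cache1 - web3: 10 + 7 + 9 + 4 = 30
Shortest: 17 ms.

17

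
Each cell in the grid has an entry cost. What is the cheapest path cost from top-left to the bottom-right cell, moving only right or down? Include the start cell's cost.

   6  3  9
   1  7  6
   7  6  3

Best path: r0c0→r1c0→r1c1→r1c2→r2c2
Cost: 6 + 1 + 7 + 6 + 3 = 23
(Top row then right column would cost 27.)

23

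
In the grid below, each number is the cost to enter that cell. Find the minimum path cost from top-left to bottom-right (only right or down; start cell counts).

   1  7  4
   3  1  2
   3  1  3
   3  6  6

One optimal route is [0,0] → [1,0] → [1,1] → [2,1] → [2,2] → [3,2].
Its cost is 1 + 3 + 1 + 1 + 3 + 6 = 15.

15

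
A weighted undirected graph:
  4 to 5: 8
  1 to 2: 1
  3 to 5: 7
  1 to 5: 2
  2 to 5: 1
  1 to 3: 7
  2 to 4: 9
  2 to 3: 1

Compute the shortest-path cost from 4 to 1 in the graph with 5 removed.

10

Routes from 4 to 1 avoiding 5:
4 -> 2 -> 3 -> 1: 9 + 1 + 7 = 17
4 -> 2 -> 1: 9 + 1 = 10
Best route has total 10.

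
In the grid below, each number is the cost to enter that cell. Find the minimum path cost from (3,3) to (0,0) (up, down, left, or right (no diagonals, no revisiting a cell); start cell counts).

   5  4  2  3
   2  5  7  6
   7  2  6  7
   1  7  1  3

24

Take (3,3) -> (3,2) -> (2,2) -> (2,1) -> (1,1) -> (1,0) -> (0,0) for a total of 3 + 1 + 6 + 2 + 5 + 2 + 5 = 24.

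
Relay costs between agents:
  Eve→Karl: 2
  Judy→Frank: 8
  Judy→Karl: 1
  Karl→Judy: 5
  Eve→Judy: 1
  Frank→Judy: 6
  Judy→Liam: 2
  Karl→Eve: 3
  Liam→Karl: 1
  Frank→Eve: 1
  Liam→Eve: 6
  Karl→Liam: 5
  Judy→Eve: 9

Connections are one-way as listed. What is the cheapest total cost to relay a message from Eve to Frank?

Candidate routes:
Eve → Judy → Frank: 1 + 8 = 9
Eve → Karl → Judy → Frank: 2 + 5 + 8 = 15
Best route has total 9.

9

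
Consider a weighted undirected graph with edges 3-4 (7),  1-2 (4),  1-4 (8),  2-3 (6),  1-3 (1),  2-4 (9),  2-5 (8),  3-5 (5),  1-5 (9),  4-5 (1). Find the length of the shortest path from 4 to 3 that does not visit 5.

Paths from 4 to 3 avoiding 5:
4→2→1→3: 9 + 4 + 1 = 14
4→2→3: 9 + 6 = 15
4→1→3: 8 + 1 = 9
4→3: 7
4→1→2→3: 8 + 4 + 6 = 18
Best route has total 7.

7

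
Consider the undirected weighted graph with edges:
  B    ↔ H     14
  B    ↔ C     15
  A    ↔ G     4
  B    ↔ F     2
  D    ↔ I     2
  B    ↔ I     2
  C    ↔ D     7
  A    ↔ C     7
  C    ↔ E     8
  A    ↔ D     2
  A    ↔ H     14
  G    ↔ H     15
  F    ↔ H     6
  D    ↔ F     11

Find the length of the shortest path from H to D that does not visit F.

16

Checking several routes:
H→G→A→D: 15 + 4 + 2 = 21
H→A→C→D: 14 + 7 + 7 = 28
H→G→A→C→D: 15 + 4 + 7 + 7 = 33
H→B→I→D: 14 + 2 + 2 = 18
H→A→D: 14 + 2 = 16
Shortest: 16.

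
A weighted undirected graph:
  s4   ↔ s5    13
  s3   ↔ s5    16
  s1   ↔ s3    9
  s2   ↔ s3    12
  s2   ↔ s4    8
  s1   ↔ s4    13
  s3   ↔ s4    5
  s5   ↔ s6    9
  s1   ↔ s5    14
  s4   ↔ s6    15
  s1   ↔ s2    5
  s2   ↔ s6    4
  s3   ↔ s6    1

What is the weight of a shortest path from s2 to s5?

Checking several routes:
s2 → s1 → s5: 5 + 14 = 19
s2 → s6 → s3 → s5: 4 + 1 + 16 = 21
s2 → s6 → s5: 4 + 9 = 13
Best route has total 13.

13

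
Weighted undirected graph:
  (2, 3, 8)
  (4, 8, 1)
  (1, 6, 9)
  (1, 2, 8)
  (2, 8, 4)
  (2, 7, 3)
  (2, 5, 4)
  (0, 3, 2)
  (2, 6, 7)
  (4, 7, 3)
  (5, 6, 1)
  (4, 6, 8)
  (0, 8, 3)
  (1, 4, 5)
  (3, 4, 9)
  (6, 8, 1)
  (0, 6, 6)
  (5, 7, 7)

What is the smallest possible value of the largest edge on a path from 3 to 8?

3

Comparing a few candidate routes:
3→0→6→5→2→7→4→8: max(2, 6, 1, 4, 3, 3, 1) = 6
3→0→8: max(2, 3) = 3
3→0→6→5→2→8: max(2, 6, 1, 4, 4) = 6
Best route has worst link 3.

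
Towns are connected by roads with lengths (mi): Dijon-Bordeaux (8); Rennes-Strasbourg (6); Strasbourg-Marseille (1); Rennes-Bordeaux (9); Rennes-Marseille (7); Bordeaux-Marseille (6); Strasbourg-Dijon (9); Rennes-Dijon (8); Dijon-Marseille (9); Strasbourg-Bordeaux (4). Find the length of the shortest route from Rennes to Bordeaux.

Some routes from Rennes to Bordeaux:
Rennes-Strasbourg-Bordeaux: 6 + 4 = 10
Rennes-Marseille-Strasbourg-Bordeaux: 7 + 1 + 4 = 12
Rennes-Bordeaux: 9
Shortest: 9 mi.

9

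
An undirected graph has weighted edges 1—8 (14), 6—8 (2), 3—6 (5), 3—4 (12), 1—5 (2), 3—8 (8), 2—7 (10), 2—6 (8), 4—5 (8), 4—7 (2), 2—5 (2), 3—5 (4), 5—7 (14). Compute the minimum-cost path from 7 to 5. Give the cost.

10

Comparing a few candidate routes:
7 → 5: 14
7 → 4 → 3 → 5: 2 + 12 + 4 = 18
7 → 2 → 5: 10 + 2 = 12
7 → 4 → 5: 2 + 8 = 10
The minimum is 10.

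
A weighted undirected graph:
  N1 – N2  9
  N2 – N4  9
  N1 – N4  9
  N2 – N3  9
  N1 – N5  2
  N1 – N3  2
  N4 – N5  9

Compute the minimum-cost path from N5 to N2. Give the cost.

11

Comparing a few candidate routes:
N5 - N1 - N3 - N2: 2 + 2 + 9 = 13
N5 - N4 - N2: 9 + 9 = 18
N5 - N1 - N4 - N2: 2 + 9 + 9 = 20
N5 - N1 - N2: 2 + 9 = 11
Best route has total 11.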